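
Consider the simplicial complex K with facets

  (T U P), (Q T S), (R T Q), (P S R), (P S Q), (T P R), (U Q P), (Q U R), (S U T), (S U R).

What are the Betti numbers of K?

b_0 = 1, b_1 = 0, b_2 = 0.

Fix the vertex order P < Q < R < S < T < U and write every simplex with vertices in increasing order. Then dim K = 2 and the simplices of K are:

  0-simplices (6): P, Q, R, S, T, U
  1-simplices (15): PQ, PR, PS, PT, PU, QR, QS, QT, QU, RS, RT, RU, ST, SU, TU
  2-simplices (10): PQS, PQU, PRS, PRT, PTU, QRT, QRU, QST, RSU, STU

so the chain groups are C_0 ≅ Z^6, C_1 ≅ Z^15, C_2 ≅ Z^10.

Boundary ∂_1: C_1 → C_0 is given by ∂[p,q] = [q] − [p].
As a 6×15 matrix over Z this has rank 5, with invariant factors (1,1,1,1,1).

Boundary ∂_2: C_2 → C_1 acts by ∂[p,q,r] = [q,r] − [p,r] + [p,q]. For instance
  ∂QRT = RT − QT + QR,
  ∂PRT = RT − PT + PR.
As a 15×10 matrix over Z this has rank 10, with invariant factors (1,1,1,1,1,1,1,1,1,2).

Computing H_k = (kernel of ∂_k) / (image of ∂_{k+1}):

  H_0: rank C_0 − rank ∂_1 = 6 − 5 = 1, and the invariant factors of ∂_1 are all 1, so H_0 ≅ Z.
  H_1: rank ker ∂_1 − rank ∂_2 = (15 − 5) − 10 = 0, and ∂_2 has invariant factor 2 > 1, so H_1 ≅ Z/2.
  H_2: rank ker ∂_2 − rank ∂_3 = (10 − 10) − 0 = 0, and there is no ∂_3, so H_2 ≅ 0.

Hence the Betti numbers are b_0 = 1, b_1 = 0, b_2 = 0.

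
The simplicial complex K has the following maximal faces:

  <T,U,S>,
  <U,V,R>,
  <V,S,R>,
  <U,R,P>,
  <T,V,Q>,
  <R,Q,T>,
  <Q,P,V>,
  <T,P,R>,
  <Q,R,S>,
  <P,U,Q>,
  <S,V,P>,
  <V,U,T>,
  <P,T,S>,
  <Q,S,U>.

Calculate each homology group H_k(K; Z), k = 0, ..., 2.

We work with the vertex ordering P < Q < R < S < T < U < V. The simplices of K, each written with vertices in increasing order, are:

  0-simplices (7): P, Q, R, S, T, U, V
  1-simplices (21): PQ, PR, PS, PT, PU, PV, QR, QS, QT, QU, QV, RS, RT, RU, RV, ST, SU, SV, TU, TV, UV
  2-simplices (14): PQU, PQV, PRT, PRU, PST, PSV, QRS, QRT, QSU, QTV, RSV, RUV, STU, TUV

so the chain groups are C_0 ≅ Z^7, C_1 ≅ Z^21, C_2 ≅ Z^14.

Boundary ∂_1: C_1 → C_0 maps an edge to its endpoints' difference, ∂[p,q] = q − p. For instance
  ∂UV = V − U.
As a 7×21 matrix over Z this has rank 6, with invariant factors (1,1,1,1,1,1).

Boundary ∂_2: C_2 → C_1 acts by ∂[p,q,r] = [q,r] − [p,r] + [p,q]. For instance
  ∂PRT = RT − PT + PR,
  ∂PSV = SV − PV + PS.
This gives a 21×14 integer matrix of rank 13; reducing to Smith normal form yields diagonal entries (1,1,1,1,1,1,1,1,1,1,1,1,1).

Now H_k = ker ∂_k / im ∂_{k+1}, so:

  H_0: rank C_0 − rank ∂_1 = 7 − 6 = 1, and the invariant factors of ∂_1 are all 1, so H_0 ≅ Z.
  H_1: rank ker ∂_1 − rank ∂_2 = (21 − 6) − 13 = 2, and the invariant factors of ∂_2 are all 1, so H_1 ≅ Z^2.
  H_2: rank ker ∂_2 − rank ∂_3 = (14 − 13) − 0 = 1, and there is no ∂_3, so H_2 ≅ Z.

H_0 ≅ Z,  H_1 ≅ Z^2,  H_2 ≅ Z.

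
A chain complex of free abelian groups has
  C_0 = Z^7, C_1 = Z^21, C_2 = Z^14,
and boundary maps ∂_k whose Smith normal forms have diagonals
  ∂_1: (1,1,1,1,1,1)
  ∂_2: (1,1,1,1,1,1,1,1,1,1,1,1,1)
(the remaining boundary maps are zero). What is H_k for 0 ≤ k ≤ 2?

H_0: b_0 = 7 − 0 − 6 = 1; torsion from ∂_1 factors > 1: none. So H_0 = Z.
H_1: b_1 = 21 − 6 − 13 = 2; torsion from ∂_2 factors > 1: none. So H_1 = Z^2.
H_2: b_2 = 14 − 13 − 0 = 1; torsion from ∂_3 factors > 1: none. So H_2 = Z.

H_0 = Z,  H_1 = Z^2,  H_2 = Z.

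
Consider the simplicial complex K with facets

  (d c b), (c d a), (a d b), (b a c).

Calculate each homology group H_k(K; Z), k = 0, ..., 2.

Order the vertices as a < b < c < d. Listing each simplex with vertices in this order, K has dimension 2 with simplices:

  0-simplices (4): a, b, c, d
  1-simplices (6): ab, ac, ad, bc, bd, cd
  2-simplices (4): abc, abd, acd, bcd

Hence C_0 ≅ Z^4, C_1 ≅ Z^6, C_2 ≅ Z^4.

The boundary map ∂_1: C_1 → C_0 sends each edge [p,q] (with p < q) to q − p.
The 4×6 boundary matrix has rank 3 and Smith normal form diag(1,1,1).

Boundary ∂_2: C_2 → C_1 acts by ∂[p,q,r] = [q,r] − [p,r] + [p,q]. For instance
  ∂abd = bd − ad + ab,
  ∂bcd = cd − bd + bc.
This gives a 6×4 integer matrix of rank 3; reducing to Smith normal form yields diagonal entries (1,1,1).

Computing H_k = (kernel of ∂_k) / (image of ∂_{k+1}):

  H_0: rank C_0 − rank ∂_1 = 4 − 3 = 1, and the invariant factors of ∂_1 are all 1, so H_0 ≅ Z.
  H_1: rank ker ∂_1 − rank ∂_2 = (6 − 3) − 3 = 0, and the invariant factors of ∂_2 are all 1, so H_1 ≅ 0.
  H_2: rank ker ∂_2 − rank ∂_3 = (4 − 3) − 0 = 1, and there is no ∂_3, so H_2 ≅ Z.

As a check, the Euler characteristic is 4 − 6 + 4 = 2, which agrees with 1 − 0 + 1 = 2.

H_0 = Z,  H_1 = 0,  H_2 = Z.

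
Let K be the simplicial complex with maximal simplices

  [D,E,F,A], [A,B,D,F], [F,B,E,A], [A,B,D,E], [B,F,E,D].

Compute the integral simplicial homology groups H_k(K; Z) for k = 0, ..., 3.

Take the total order A < B < D < E < F on the vertex set. Then K (dimension 3) consists of the simplices:

  0-simplices (5): A, B, D, E, F
  1-simplices (10): AB, AD, AE, AF, BD, BE, BF, DE, DF, EF
  2-simplices (10): ABD, ABE, ABF, ADE, ADF, AEF, BDE, BDF, BEF, DEF
  3-simplices (5): ABDE, ABDF, ABEF, ADEF, BDEF

Hence C_0 ≅ Z^5, C_1 ≅ Z^10, C_2 ≅ Z^10, C_3 ≅ Z^5.

∂_1: C_1 → C_0 maps an edge to its endpoints' difference, ∂[p,q] = q − p. For instance
  ∂AF = F − A.
This gives a 5×10 integer matrix of rank 4; reducing to Smith normal form yields diagonal entries (1,1,1,1).

∂_2: C_2 → C_1 maps a triangle to the signed sum of its edges. For instance
  ∂AEF = EF − AF + AE,
  ∂ABE = BE − AE + AB.
The 10×10 boundary matrix has rank 6 and Smith normal form diag(1,1,1,1,1,1).

The boundary map ∂_3: C_3 → C_2 sends each 3-simplex σ to the alternating sum Σ_i (−1)^i (σ with its i-th vertex removed). For instance
  ∂ABEF = BEF − AEF + ABF − ABE,
  ∂ABDF = BDF − ADF + ABF − ABD.
The 10×5 boundary matrix has rank 4 and Smith normal form diag(1,1,1,1).

Reading off H_k = ker ∂_k / im ∂_{k+1}:

  H_0: rank C_0 − rank ∂_1 = 5 − 4 = 1, and the invariant factors of ∂_1 are all 1, so H_0 ≅ Z.
  H_1: rank ker ∂_1 − rank ∂_2 = (10 − 4) − 6 = 0, and the invariant factors of ∂_2 are all 1, so H_1 ≅ 0.
  H_2: rank ker ∂_2 − rank ∂_3 = (10 − 6) − 4 = 0, and the invariant factors of ∂_3 are all 1, so H_2 ≅ 0.
  H_3: rank ker ∂_3 − rank ∂_4 = (5 − 4) − 0 = 1, and there is no ∂_4, so H_3 ≅ Z.

As a check, the Euler characteristic is 5 − 10 + 10 − 5 = 0, which agrees with 1 − 0 + 0 − 1 = 0.

H_0 ≅ Z,  H_1 = 0,  H_2 = 0,  H_3 ≅ Z.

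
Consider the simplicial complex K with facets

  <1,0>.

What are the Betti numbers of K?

Order the vertices as 0 < 1. Listing each simplex with vertices in this order, K has dimension 1 with simplices:

  0-simplices (2): [0], [1]
  1-simplices (1): [0,1]

so the chain groups are C_0 ≅ Z^2, C_1 ≅ Z^1.

Boundary ∂_1: C_1 → C_0 maps an edge to its endpoints' difference, ∂[p,q] = q − p.
The 2×1 boundary matrix has rank 1 and Smith normal form diag(1).

From H_k ≅ ker(∂_k) / im(∂_{k+1}) we obtain:

  H_0: rank C_0 − rank ∂_1 = 2 − 1 = 1, and the invariant factors of ∂_1 are all 1, so H_0 ≅ Z.
  H_1: rank ker ∂_1 − rank ∂_2 = (1 − 1) − 0 = 0, and there is no ∂_2, so H_1 ≅ 0.

As a check, the Euler characteristic is 2 − 1 = 1, which agrees with 1 − 0 = 1.
(K is a triangulation of the 1-simplex.)

Hence the Betti numbers are b_0 = 1, b_1 = 0.

b_0 = 1, b_1 = 0.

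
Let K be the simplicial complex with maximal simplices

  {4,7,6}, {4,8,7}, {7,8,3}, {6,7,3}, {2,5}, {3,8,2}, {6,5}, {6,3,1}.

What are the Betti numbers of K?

We work with the vertex ordering 1 < 2 < 3 < 4 < 5 < 6 < 7 < 8. The simplices of K, each written with vertices in increasing order, are:

  0-simplices (8): [1], [2], [3], [4], [5], [6], [7], [8]
  1-simplices (14): [1,3], [1,6], [2,3], [2,5], [2,8], [3,6], [3,7], [3,8], [4,6], [4,7], [4,8], [5,6], [6,7], [7,8]
  2-simplices (6): [1,3,6], [2,3,8], [3,6,7], [3,7,8], [4,6,7], [4,7,8]

giving chain groups C_0 ≅ Z^8, C_1 ≅ Z^14, C_2 ≅ Z^6.

∂_1: C_1 → C_0 maps an edge to its endpoints' difference, ∂[p,q] = q − p.
The resulting 8×14 matrix has rank 7, and its Smith normal form has invariant factors (1,1,1,1,1,1,1).

∂_2: C_2 → C_1 sends each 2-simplex [p,q,r] to [q,r] − [p,r] + [p,q]. For instance
  ∂[1,3,6] = [3,6] − [1,6] + [1,3],
  ∂[4,7,8] = [7,8] − [4,8] + [4,7].
This gives a 14×6 integer matrix of rank 6; reducing to Smith normal form yields diagonal entries (1,1,1,1,1,1).

Now H_k = ker ∂_k / im ∂_{k+1}, so:

  H_0: rank C_0 − rank ∂_1 = 8 − 7 = 1, and the invariant factors of ∂_1 are all 1, so H_0 = Z.
  H_1: rank ker ∂_1 − rank ∂_2 = (14 − 7) − 6 = 1, and the invariant factors of ∂_2 are all 1, so H_1 = Z.
  H_2: rank ker ∂_2 − rank ∂_3 = (6 − 6) − 0 = 0, and there is no ∂_3, so H_2 = 0.

Hence the Betti numbers are b_0 = 1, b_1 = 1, b_2 = 0.

b_0 = 1, b_1 = 1, b_2 = 0.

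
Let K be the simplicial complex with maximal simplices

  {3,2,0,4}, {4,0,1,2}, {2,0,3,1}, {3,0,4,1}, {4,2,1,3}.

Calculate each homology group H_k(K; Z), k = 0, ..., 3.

Take the total order 0 < 1 < 2 < 3 < 4 on the vertex set. Then K (dimension 3) consists of the simplices:

  0-simplices (5): [0], [1], [2], [3], [4]
  1-simplices (10): [0,1], [0,2], [0,3], [0,4], [1,2], [1,3], [1,4], [2,3], [2,4], [3,4]
  2-simplices (10): [0,1,2], [0,1,3], [0,1,4], [0,2,3], [0,2,4], [0,3,4], [1,2,3], [1,2,4], [1,3,4], [2,3,4]
  3-simplices (5): [0,1,2,3], [0,1,2,4], [0,1,3,4], [0,2,3,4], [1,2,3,4]

giving chain groups C_0 ≅ Z^5, C_1 ≅ Z^10, C_2 ≅ Z^10, C_3 ≅ Z^5.

∂_1: C_1 → C_0 sends each edge [p,q] (with p < q) to q − p. For instance
  ∂[0,3] = [3] − [0].
As a 5×10 matrix over Z this has rank 4, with invariant factors (1,1,1,1).

Boundary ∂_2: C_2 → C_1 sends each 2-simplex [p,q,r] to [q,r] − [p,r] + [p,q]. For instance
  ∂[2,3,4] = [3,4] − [2,4] + [2,3],
  ∂[0,1,3] = [1,3] − [0,3] + [0,1].
The 10×10 boundary matrix has rank 6 and Smith normal form diag(1,1,1,1,1,1).

Boundary ∂_3: C_3 → C_2 sends each 3-simplex σ to the alternating sum Σ_i (−1)^i (σ with its i-th vertex removed). For instance
  ∂[0,1,3,4] = [1,3,4] − [0,3,4] + [0,1,4] − [0,1,3],
  ∂[0,1,2,3] = [1,2,3] − [0,2,3] + [0,1,3] − [0,1,2].
The 10×5 boundary matrix has rank 4 and Smith normal form diag(1,1,1,1).

Computing H_k = (kernel of ∂_k) / (image of ∂_{k+1}):

  H_0: rank C_0 − rank ∂_1 = 5 − 4 = 1, and the invariant factors of ∂_1 are all 1, so H_0 = Z.
  H_1: rank ker ∂_1 − rank ∂_2 = (10 − 4) − 6 = 0, and the invariant factors of ∂_2 are all 1, so H_1 = 0.
  H_2: rank ker ∂_2 − rank ∂_3 = (10 − 6) − 4 = 0, and the invariant factors of ∂_3 are all 1, so H_2 = 0.
  H_3: rank ker ∂_3 − rank ∂_4 = (5 − 4) − 0 = 1, and there is no ∂_4, so H_3 = Z.

H_0 ≅ Z,  H_1 = 0,  H_2 = 0,  H_3 ≅ Z.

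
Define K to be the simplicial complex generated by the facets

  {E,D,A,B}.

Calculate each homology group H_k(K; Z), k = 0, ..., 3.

H_0 ≅ Z,  H_1 = 0,  H_2 = 0,  H_3 = 0.

Fix the vertex order A < B < D < E and write every simplex with vertices in increasing order. Then dim K = 3 and the simplices of K are:

  0-simplices (4): A, B, D, E
  1-simplices (6): AB, AD, AE, BD, BE, DE
  2-simplices (4): ABD, ABE, ADE, BDE
  3-simplices (1): ABDE

giving chain groups C_0 ≅ Z^4, C_1 ≅ Z^6, C_2 ≅ Z^4, C_3 ≅ Z^1.

Boundary ∂_1: C_1 → C_0 maps an edge to its endpoints' difference, ∂[p,q] = q − p. For instance
  ∂AB = B − A.
The resulting 4×6 matrix has rank 3, and its Smith normal form has invariant factors (1,1,1).

The boundary map ∂_2: C_2 → C_1 maps a triangle to the signed sum of its edges. For instance
  ∂ABE = BE − AE + AB,
  ∂ADE = DE − AE + AD.
The 6×4 boundary matrix has rank 3 and Smith normal form diag(1,1,1).

The boundary map ∂_3: C_3 → C_2 sends each 3-simplex σ to the alternating sum Σ_i (−1)^i (σ with its i-th vertex removed). For instance
  ∂ABDE = BDE − ADE + ABE − ABD.
As a 4×1 matrix over Z this has rank 1, with invariant factors (1).

Computing H_k = (kernel of ∂_k) / (image of ∂_{k+1}):

  H_0: rank C_0 − rank ∂_1 = 4 − 3 = 1, and the invariant factors of ∂_1 are all 1, so H_0 = Z.
  H_1: rank ker ∂_1 − rank ∂_2 = (6 − 3) − 3 = 0, and the invariant factors of ∂_2 are all 1, so H_1 = 0.
  H_2: rank ker ∂_2 − rank ∂_3 = (4 − 3) − 1 = 0, and the invariant factors of ∂_3 are all 1, so H_2 = 0.
  H_3: rank ker ∂_3 − rank ∂_4 = (1 − 1) − 0 = 0, and there is no ∂_4, so H_3 = 0.

As a check, the Euler characteristic is 4 − 6 + 4 − 1 = 1, which agrees with 1 − 0 + 0 − 0 = 1.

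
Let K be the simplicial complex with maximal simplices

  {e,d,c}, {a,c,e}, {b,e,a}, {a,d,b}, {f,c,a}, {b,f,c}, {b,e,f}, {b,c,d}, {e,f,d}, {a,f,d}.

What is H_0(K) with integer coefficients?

Take the total order a < b < c < d < e < f on the vertex set. Then K (dimension 2) consists of the simplices:

  0-simplices (6): a, b, c, d, e, f
  1-simplices (15): ab, ac, ad, ae, af, bc, bd, be, bf, cd, ce, cf, de, df, ef
  2-simplices (10): abd, abe, ace, acf, adf, bcd, bcf, bef, cde, def

so the chain groups are C_0 ≅ Z^6, C_1 ≅ Z^15, C_2 ≅ Z^10.

Boundary ∂_1: C_1 → C_0 sends each edge [p,q] (with p < q) to q − p. For instance
  ∂bd = d − b.
As a 6×15 matrix over Z this has rank 5, with invariant factors (1,1,1,1,1).

The boundary map ∂_2: C_2 → C_1 maps a triangle to the signed sum of its edges. For instance
  ∂cde = de − ce + cd,
  ∂abd = bd − ad + ab.
The resulting 15×10 matrix has rank 10, and its Smith normal form has invariant factors (1,1,1,1,1,1,1,1,1,2).

From H_k ≅ ker(∂_k) / im(∂_{k+1}) we obtain:

  H_0: rank C_0 − rank ∂_1 = 6 − 5 = 1, and the invariant factors of ∂_1 are all 1, so H_0 ≅ Z.

H_0 ≅ Z.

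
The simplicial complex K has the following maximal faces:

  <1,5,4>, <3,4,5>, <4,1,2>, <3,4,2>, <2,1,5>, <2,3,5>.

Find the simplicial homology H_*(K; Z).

Take the total order 1 < 2 < 3 < 4 < 5 on the vertex set. Then K (dimension 2) consists of the simplices:

  0-simplices (5): [1], [2], [3], [4], [5]
  1-simplices (9): [1,2], [1,4], [1,5], [2,3], [2,4], [2,5], [3,4], [3,5], [4,5]
  2-simplices (6): [1,2,4], [1,2,5], [1,4,5], [2,3,4], [2,3,5], [3,4,5]

Hence C_0 ≅ Z^5, C_1 ≅ Z^9, C_2 ≅ Z^6.

∂_1: C_1 → C_0 sends each edge [p,q] (with p < q) to q − p. For instance
  ∂[2,3] = [3] − [2].
As a 5×9 matrix over Z this has rank 4, with invariant factors (1,1,1,1).

∂_2: C_2 → C_1 maps a triangle to the signed sum of its edges. For instance
  ∂[2,3,5] = [3,5] − [2,5] + [2,3],
  ∂[2,3,4] = [3,4] − [2,4] + [2,3].
The 9×6 boundary matrix has rank 5 and Smith normal form diag(1,1,1,1,1).

Reading off H_k = ker ∂_k / im ∂_{k+1}:

  H_0: rank C_0 − rank ∂_1 = 5 − 4 = 1, and the invariant factors of ∂_1 are all 1, so H_0 = Z.
  H_1: rank ker ∂_1 − rank ∂_2 = (9 − 4) − 5 = 0, and the invariant factors of ∂_2 are all 1, so H_1 = 0.
  H_2: rank ker ∂_2 − rank ∂_3 = (6 − 5) − 0 = 1, and there is no ∂_3, so H_2 = Z.

H_0 ≅ Z,  H_1 = 0,  H_2 ≅ Z.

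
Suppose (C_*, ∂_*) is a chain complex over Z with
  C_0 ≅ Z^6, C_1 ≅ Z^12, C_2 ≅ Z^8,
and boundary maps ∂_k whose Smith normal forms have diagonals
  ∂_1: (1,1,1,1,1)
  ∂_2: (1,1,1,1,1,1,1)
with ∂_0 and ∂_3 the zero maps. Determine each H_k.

H_0 ≅ Z,  H_1 = 0,  H_2 ≅ Z.

H_0: b_0 = 6 − 0 − 5 = 1; torsion from ∂_1 factors > 1: none. So H_0 ≅ Z.
H_1: b_1 = 12 − 5 − 7 = 0; torsion from ∂_2 factors > 1: none. So H_1 ≅ 0.
H_2: b_2 = 8 − 7 − 0 = 1; torsion from ∂_3 factors > 1: none. So H_2 ≅ Z.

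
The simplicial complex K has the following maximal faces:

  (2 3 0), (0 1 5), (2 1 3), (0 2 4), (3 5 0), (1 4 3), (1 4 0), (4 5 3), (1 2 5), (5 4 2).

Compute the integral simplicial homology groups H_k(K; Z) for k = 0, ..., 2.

H_0 ≅ Z,  H_1 ≅ Z/2Z,  H_2 = 0.

Take the total order 0 < 1 < 2 < 3 < 4 < 5 on the vertex set. Then K (dimension 2) consists of the simplices:

  0-simplices (6): [0], [1], [2], [3], [4], [5]
  1-simplices (15): [0,1], [0,2], [0,3], [0,4], [0,5], [1,2], [1,3], [1,4], [1,5], [2,3], [2,4], [2,5], [3,4], [3,5], [4,5]
  2-simplices (10): [0,1,4], [0,1,5], [0,2,3], [0,2,4], [0,3,5], [1,2,3], [1,2,5], [1,3,4], [2,4,5], [3,4,5]

giving chain groups C_0 ≅ Z^6, C_1 ≅ Z^15, C_2 ≅ Z^10.

Boundary ∂_1: C_1 → C_0 maps an edge to its endpoints' difference, ∂[p,q] = q − p. For instance
  ∂[1,5] = [5] − [1].
The 6×15 boundary matrix has rank 5 and Smith normal form diag(1,1,1,1,1).

∂_2: C_2 → C_1 maps a triangle to the signed sum of its edges. For instance
  ∂[0,1,4] = [1,4] − [0,4] + [0,1],
  ∂[3,4,5] = [4,5] − [3,5] + [3,4].
This gives a 15×10 integer matrix of rank 10; reducing to Smith normal form yields diagonal entries (1,1,1,1,1,1,1,1,1,2).

Now H_k = ker ∂_k / im ∂_{k+1}, so:

  H_0: rank C_0 − rank ∂_1 = 6 − 5 = 1, and the invariant factors of ∂_1 are all 1, so H_0 ≅ Z.
  H_1: rank ker ∂_1 − rank ∂_2 = (15 − 5) − 10 = 0, and ∂_2 has invariant factor 2 > 1, so H_1 ≅ Z/2Z.
  H_2: rank ker ∂_2 − rank ∂_3 = (10 − 10) − 0 = 0, and there is no ∂_3, so H_2 ≅ 0.

As a check, the Euler characteristic is 6 − 15 + 10 = 1, which agrees with 1 − 0 + 0 = 1.
(K is a triangulation of the real projective plane RP^2.)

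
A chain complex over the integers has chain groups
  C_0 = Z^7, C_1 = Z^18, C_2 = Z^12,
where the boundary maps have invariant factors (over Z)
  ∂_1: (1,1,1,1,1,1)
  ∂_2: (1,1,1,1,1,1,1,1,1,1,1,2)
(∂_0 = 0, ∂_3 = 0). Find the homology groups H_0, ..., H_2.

H_0 = Z,  H_1 = Z/2,  H_2 = 0.

H_0: b_0 = 7 − 0 − 6 = 1; torsion from ∂_1 factors > 1: none. So H_0 = Z.
H_1: b_1 = 18 − 6 − 12 = 0; torsion from ∂_2 factors > 1: [2]. So H_1 = Z/2.
H_2: b_2 = 12 − 12 − 0 = 0; torsion from ∂_3 factors > 1: none. So H_2 = 0.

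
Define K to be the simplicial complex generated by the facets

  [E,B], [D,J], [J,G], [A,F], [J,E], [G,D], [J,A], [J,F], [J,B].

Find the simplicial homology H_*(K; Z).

H_0 = Z,  H_1 = Z^3.

K has 7 vertices, 9 edges.
rank ∂_0 = 0, rank ∂_1 = 6 ⇒ b_0 = 7 − 0 − 6 = 1; all invariant factors of ∂_1 are 1 so no torsion. So H_0 ≅ Z.
rank ∂_1 = 6, rank ∂_2 = 0 ⇒ b_1 = 9 − 6 − 0 = 3. So H_1 ≅ Z^3.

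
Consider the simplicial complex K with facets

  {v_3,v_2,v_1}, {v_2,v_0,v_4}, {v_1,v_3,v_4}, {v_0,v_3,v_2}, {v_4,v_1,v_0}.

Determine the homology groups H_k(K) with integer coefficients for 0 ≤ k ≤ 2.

Order the vertices as v_0 < v_1 < v_2 < v_3 < v_4. Listing each simplex with vertices in this order, K has dimension 2 with simplices:

  0-simplices (5): [v_0], [v_1], [v_2], [v_3], [v_4]
  1-simplices (10): [v_0,v_1], [v_0,v_2], [v_0,v_3], [v_0,v_4], [v_1,v_2], [v_1,v_3], [v_1,v_4], [v_2,v_3], [v_2,v_4], [v_3,v_4]
  2-simplices (5): [v_0,v_1,v_4], [v_0,v_2,v_3], [v_0,v_2,v_4], [v_1,v_2,v_3], [v_1,v_3,v_4]

giving chain groups C_0 ≅ Z^5, C_1 ≅ Z^10, C_2 ≅ Z^5.

∂_1: C_1 → C_0 is given by ∂[p,q] = [q] − [p]. For instance
  ∂[v_2,v_3] = [v_3] − [v_2].
As a 5×10 matrix over Z this has rank 4, with invariant factors (1,1,1,1).

Boundary ∂_2: C_2 → C_1 acts by ∂[p,q,r] = [q,r] − [p,r] + [p,q]. For instance
  ∂[v_1,v_3,v_4] = [v_3,v_4] − [v_1,v_4] + [v_1,v_3],
  ∂[v_0,v_2,v_4] = [v_2,v_4] − [v_0,v_4] + [v_0,v_2].
The 10×5 boundary matrix has rank 5 and Smith normal form diag(1,1,1,1,1).

From H_k ≅ ker(∂_k) / im(∂_{k+1}) we obtain:

  H_0: rank C_0 − rank ∂_1 = 5 − 4 = 1, and the invariant factors of ∂_1 are all 1, so H_0 ≅ Z.
  H_1: rank ker ∂_1 − rank ∂_2 = (10 − 4) − 5 = 1, and the invariant factors of ∂_2 are all 1, so H_1 ≅ Z.
  H_2: rank ker ∂_2 − rank ∂_3 = (5 − 5) − 0 = 0, and there is no ∂_3, so H_2 ≅ 0.

H_0 = Z,  H_1 = Z,  H_2 = 0.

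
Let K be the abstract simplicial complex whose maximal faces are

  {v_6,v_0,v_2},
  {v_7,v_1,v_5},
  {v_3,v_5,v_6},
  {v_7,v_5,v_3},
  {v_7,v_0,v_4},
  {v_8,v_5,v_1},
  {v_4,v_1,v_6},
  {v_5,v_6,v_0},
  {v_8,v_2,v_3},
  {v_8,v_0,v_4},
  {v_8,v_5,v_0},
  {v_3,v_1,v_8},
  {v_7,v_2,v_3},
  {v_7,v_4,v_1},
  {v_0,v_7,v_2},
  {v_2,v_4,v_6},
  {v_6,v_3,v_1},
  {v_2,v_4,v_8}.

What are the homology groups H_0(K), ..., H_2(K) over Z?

H_0 ≅ Z,  H_1 ≅ Z ⊕ Z/2,  H_2 = 0.

Take the total order v_0 < v_1 < v_2 < v_3 < v_4 < v_5 < v_6 < v_7 < v_8 on the vertex set. Then K (dimension 2) consists of the simplices:

  0-simplices (9): [v_0], [v_1], [v_2], [v_3], [v_4], [v_5], [v_6], [v_7], [v_8]
  1-simplices (27): (27 of them)
  2-simplices (18): (18 of them)

giving chain groups C_0 ≅ Z^9, C_1 ≅ Z^27, C_2 ≅ Z^18.

Boundary ∂_1: C_1 → C_0 sends each edge [p,q] (with p < q) to q − p.
The resulting 9×27 matrix has rank 8, and its Smith normal form has invariant factors (1,1,1,1,1,1,1,1).

Boundary ∂_2: C_2 → C_1 maps a triangle to the signed sum of its edges. For instance
  ∂[v_0,v_5,v_6] = [v_5,v_6] − [v_0,v_6] + [v_0,v_5],
  ∂[v_0,v_4,v_7] = [v_4,v_7] − [v_0,v_7] + [v_0,v_4].
This gives a 27×18 integer matrix of rank 18; reducing to Smith normal form yields diagonal entries (1,1,1,1,1,1,1,1,1,1,1,1,1,1,1,1,1,2).

Computing H_k = (kernel of ∂_k) / (image of ∂_{k+1}):

  H_0: rank C_0 − rank ∂_1 = 9 − 8 = 1, and the invariant factors of ∂_1 are all 1, so H_0 ≅ Z.
  H_1: rank ker ∂_1 − rank ∂_2 = (27 − 8) − 18 = 1, and ∂_2 has invariant factor 2 > 1, so H_1 ≅ Z ⊕ Z/2.
  H_2: rank ker ∂_2 − rank ∂_3 = (18 − 18) − 0 = 0, and there is no ∂_3, so H_2 ≅ 0.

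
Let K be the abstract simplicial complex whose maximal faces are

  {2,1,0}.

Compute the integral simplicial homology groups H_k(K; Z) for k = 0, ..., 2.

H_0 ≅ Z,  H_1 = 0,  H_2 = 0.

Take the total order 0 < 1 < 2 on the vertex set. Then K (dimension 2) consists of the simplices:

  0-simplices (3): [0], [1], [2]
  1-simplices (3): [0,1], [0,2], [1,2]
  2-simplices (1): [0,1,2]

giving chain groups C_0 ≅ Z^3, C_1 ≅ Z^3, C_2 ≅ Z^1.

Boundary ∂_1: C_1 → C_0 sends each edge [p,q] (with p < q) to q − p. For instance
  ∂[1,2] = [2] − [1].
This gives a 3×3 integer matrix of rank 2; reducing to Smith normal form yields diagonal entries (1,1).

Boundary ∂_2: C_2 → C_1 maps a triangle to the signed sum of its edges. For instance
  ∂[0,1,2] = [1,2] − [0,2] + [0,1].
The 3×1 boundary matrix has rank 1 and Smith normal form diag(1).

Computing H_k = (kernel of ∂_k) / (image of ∂_{k+1}):

  H_0: rank C_0 − rank ∂_1 = 3 − 2 = 1, and the invariant factors of ∂_1 are all 1, so H_0 = Z.
  H_1: rank ker ∂_1 − rank ∂_2 = (3 − 2) − 1 = 0, and the invariant factors of ∂_2 are all 1, so H_1 = 0.
  H_2: rank ker ∂_2 − rank ∂_3 = (1 − 1) − 0 = 0, and there is no ∂_3, so H_2 = 0.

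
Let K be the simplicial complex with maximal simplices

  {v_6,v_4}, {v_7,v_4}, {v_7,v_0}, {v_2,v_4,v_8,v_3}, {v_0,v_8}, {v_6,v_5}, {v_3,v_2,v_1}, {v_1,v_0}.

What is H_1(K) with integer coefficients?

K has 9 vertices, 14 edges, 5 triangles, 1 3-simplex.
rank ∂_1 = 8, rank ∂_2 = 4 ⇒ b_1 = 14 − 8 − 4 = 2; all invariant factors of ∂_2 are 1 so no torsion. So H_1 = Z^2.

H_1 ≅ Z^2.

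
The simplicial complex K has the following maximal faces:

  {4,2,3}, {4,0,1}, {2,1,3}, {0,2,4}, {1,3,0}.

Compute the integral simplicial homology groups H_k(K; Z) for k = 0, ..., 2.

We work with the vertex ordering 0 < 1 < 2 < 3 < 4. The simplices of K, each written with vertices in increasing order, are:

  0-simplices (5): [0], [1], [2], [3], [4]
  1-simplices (10): [0,1], [0,2], [0,3], [0,4], [1,2], [1,3], [1,4], [2,3], [2,4], [3,4]
  2-simplices (5): [0,1,3], [0,1,4], [0,2,4], [1,2,3], [2,3,4]

so the chain groups are C_0 ≅ Z^5, C_1 ≅ Z^10, C_2 ≅ Z^5.

∂_1: C_1 → C_0 maps an edge to its endpoints' difference, ∂[p,q] = q − p. For instance
  ∂[0,4] = [4] − [0].
The resulting 5×10 matrix has rank 4, and its Smith normal form has invariant factors (1,1,1,1).

∂_2: C_2 → C_1 acts by ∂[p,q,r] = [q,r] − [p,r] + [p,q]. For instance
  ∂[0,1,3] = [1,3] − [0,3] + [0,1],
  ∂[0,2,4] = [2,4] − [0,4] + [0,2].
The 10×5 boundary matrix has rank 5 and Smith normal form diag(1,1,1,1,1).

From H_k ≅ ker(∂_k) / im(∂_{k+1}) we obtain:

  H_0: rank C_0 − rank ∂_1 = 5 − 4 = 1, and the invariant factors of ∂_1 are all 1, so H_0 = Z.
  H_1: rank ker ∂_1 − rank ∂_2 = (10 − 4) − 5 = 1, and the invariant factors of ∂_2 are all 1, so H_1 = Z.
  H_2: rank ker ∂_2 − rank ∂_3 = (5 − 5) − 0 = 0, and there is no ∂_3, so H_2 = 0.

(K is a triangulation of the Möbius band.)

H_0 = Z,  H_1 = Z,  H_2 = 0.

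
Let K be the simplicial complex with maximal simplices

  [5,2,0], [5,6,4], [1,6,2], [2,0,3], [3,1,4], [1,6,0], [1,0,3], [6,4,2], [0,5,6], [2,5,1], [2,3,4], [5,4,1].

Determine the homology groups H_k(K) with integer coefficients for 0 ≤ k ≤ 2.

H_0 = Z,  H_1 = Z/2,  H_2 = 0.

We work with the vertex ordering 0 < 1 < 2 < 3 < 4 < 5 < 6. The simplices of K, each written with vertices in increasing order, are:

  0-simplices (7): [0], [1], [2], [3], [4], [5], [6]
  1-simplices (18): [0,1], [0,2], [0,3], [0,5], [0,6], [1,2], [1,3], [1,4], [1,5], [1,6], [2,3], [2,4], [2,5], [2,6], [3,4], [4,5], [4,6], [5,6]
  2-simplices (12): [0,1,3], [0,1,6], [0,2,3], [0,2,5], [0,5,6], [1,2,5], [1,2,6], [1,3,4], [1,4,5], [2,3,4], [2,4,6], [4,5,6]

so the chain groups are C_0 ≅ Z^7, C_1 ≅ Z^18, C_2 ≅ Z^12.

The boundary map ∂_1: C_1 → C_0 sends each edge [p,q] (with p < q) to q − p. For instance
  ∂[2,5] = [5] − [2].
This gives a 7×18 integer matrix of rank 6; reducing to Smith normal form yields diagonal entries (1,1,1,1,1,1).

∂_2: C_2 → C_1 acts by ∂[p,q,r] = [q,r] − [p,r] + [p,q]. For instance
  ∂[0,2,3] = [2,3] − [0,3] + [0,2],
  ∂[2,4,6] = [4,6] − [2,6] + [2,4].
This gives a 18×12 integer matrix of rank 12; reducing to Smith normal form yields diagonal entries (1,1,1,1,1,1,1,1,1,1,1,2).

Computing H_k = (kernel of ∂_k) / (image of ∂_{k+1}):

  H_0: rank C_0 − rank ∂_1 = 7 − 6 = 1, and the invariant factors of ∂_1 are all 1, so H_0 ≅ Z.
  H_1: rank ker ∂_1 − rank ∂_2 = (18 − 6) − 12 = 0, and ∂_2 has invariant factor 2 > 1, so H_1 ≅ Z/2.
  H_2: rank ker ∂_2 − rank ∂_3 = (12 − 12) − 0 = 0, and there is no ∂_3, so H_2 ≅ 0.

As a check, the Euler characteristic is 7 − 18 + 12 = 1, which agrees with 1 − 0 + 0 = 1.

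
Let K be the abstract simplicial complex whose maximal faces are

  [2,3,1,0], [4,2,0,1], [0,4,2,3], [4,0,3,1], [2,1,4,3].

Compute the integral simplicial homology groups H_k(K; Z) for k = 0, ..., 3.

We work with the vertex ordering 0 < 1 < 2 < 3 < 4. The simplices of K, each written with vertices in increasing order, are:

  0-simplices (5): [0], [1], [2], [3], [4]
  1-simplices (10): [0,1], [0,2], [0,3], [0,4], [1,2], [1,3], [1,4], [2,3], [2,4], [3,4]
  2-simplices (10): [0,1,2], [0,1,3], [0,1,4], [0,2,3], [0,2,4], [0,3,4], [1,2,3], [1,2,4], [1,3,4], [2,3,4]
  3-simplices (5): [0,1,2,3], [0,1,2,4], [0,1,3,4], [0,2,3,4], [1,2,3,4]

giving chain groups C_0 ≅ Z^5, C_1 ≅ Z^10, C_2 ≅ Z^10, C_3 ≅ Z^5.

∂_1: C_1 → C_0 is given by ∂[p,q] = [q] − [p].
As a 5×10 matrix over Z this has rank 4, with invariant factors (1,1,1,1).

The boundary map ∂_2: C_2 → C_1 acts by ∂[p,q,r] = [q,r] − [p,r] + [p,q]. For instance
  ∂[2,3,4] = [3,4] − [2,4] + [2,3],
  ∂[1,2,4] = [2,4] − [1,4] + [1,2].
This gives a 10×10 integer matrix of rank 6; reducing to Smith normal form yields diagonal entries (1,1,1,1,1,1).

Boundary ∂_3: C_3 → C_2 sends each 3-simplex σ to the alternating sum Σ_i (−1)^i (σ with its i-th vertex removed). For instance
  ∂[0,2,3,4] = [2,3,4] − [0,3,4] + [0,2,4] − [0,2,3],
  ∂[1,2,3,4] = [2,3,4] − [1,3,4] + [1,2,4] − [1,2,3].
This gives a 10×5 integer matrix of rank 4; reducing to Smith normal form yields diagonal entries (1,1,1,1).

From H_k ≅ ker(∂_k) / im(∂_{k+1}) we obtain:

  H_0: rank C_0 − rank ∂_1 = 5 − 4 = 1, and the invariant factors of ∂_1 are all 1, so H_0 ≅ Z.
  H_1: rank ker ∂_1 − rank ∂_2 = (10 − 4) − 6 = 0, and the invariant factors of ∂_2 are all 1, so H_1 ≅ 0.
  H_2: rank ker ∂_2 − rank ∂_3 = (10 − 6) − 4 = 0, and the invariant factors of ∂_3 are all 1, so H_2 ≅ 0.
  H_3: rank ker ∂_3 − rank ∂_4 = (5 − 4) − 0 = 1, and there is no ∂_4, so H_3 ≅ Z.

H_0 ≅ Z,  H_1 = 0,  H_2 = 0,  H_3 ≅ Z.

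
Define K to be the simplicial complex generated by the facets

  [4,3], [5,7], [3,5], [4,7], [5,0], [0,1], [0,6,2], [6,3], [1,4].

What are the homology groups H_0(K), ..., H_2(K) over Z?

We work with the vertex ordering 0 < 1 < 2 < 3 < 4 < 5 < 6 < 7. The simplices of K, each written with vertices in increasing order, are:

  0-simplices (8): [0], [1], [2], [3], [4], [5], [6], [7]
  1-simplices (11): [0,1], [0,2], [0,5], [0,6], [1,4], [2,6], [3,4], [3,5], [3,6], [4,7], [5,7]
  2-simplices (1): [0,2,6]

giving chain groups C_0 ≅ Z^8, C_1 ≅ Z^11, C_2 ≅ Z^1.

Boundary ∂_1: C_1 → C_0 is given by ∂[p,q] = [q] − [p].
This gives a 8×11 integer matrix of rank 7; reducing to Smith normal form yields diagonal entries (1,1,1,1,1,1,1).

Boundary ∂_2: C_2 → C_1 acts by ∂[p,q,r] = [q,r] − [p,r] + [p,q]. For instance
  ∂[0,2,6] = [2,6] − [0,6] + [0,2].
This gives a 11×1 integer matrix of rank 1; reducing to Smith normal form yields diagonal entries (1).

Now H_k = ker ∂_k / im ∂_{k+1}, so:

  H_0: rank C_0 − rank ∂_1 = 8 − 7 = 1, and the invariant factors of ∂_1 are all 1, so H_0 ≅ Z.
  H_1: rank ker ∂_1 − rank ∂_2 = (11 − 7) − 1 = 3, and the invariant factors of ∂_2 are all 1, so H_1 ≅ Z^3.
  H_2: rank ker ∂_2 − rank ∂_3 = (1 − 1) − 0 = 0, and there is no ∂_3, so H_2 ≅ 0.

H_0 = Z,  H_1 = Z^3,  H_2 = 0.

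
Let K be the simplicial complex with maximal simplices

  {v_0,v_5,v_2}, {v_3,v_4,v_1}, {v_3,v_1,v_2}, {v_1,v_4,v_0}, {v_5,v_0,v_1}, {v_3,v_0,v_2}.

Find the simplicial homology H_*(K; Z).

Order the vertices as v_0 < v_1 < v_2 < v_3 < v_4 < v_5. Listing each simplex with vertices in this order, K has dimension 2 with simplices:

  0-simplices (6): [v_0], [v_1], [v_2], [v_3], [v_4], [v_5]
  1-simplices (12): [v_0,v_1], [v_0,v_2], [v_0,v_3], [v_0,v_4], [v_0,v_5], [v_1,v_2], [v_1,v_3], [v_1,v_4], [v_1,v_5], [v_2,v_3], [v_2,v_5], [v_3,v_4]
  2-simplices (6): [v_0,v_1,v_4], [v_0,v_1,v_5], [v_0,v_2,v_3], [v_0,v_2,v_5], [v_1,v_2,v_3], [v_1,v_3,v_4]

giving chain groups C_0 ≅ Z^6, C_1 ≅ Z^12, C_2 ≅ Z^6.

∂_1: C_1 → C_0 maps an edge to its endpoints' difference, ∂[p,q] = q − p. For instance
  ∂[v_0,v_1] = [v_1] − [v_0].
As a 6×12 matrix over Z this has rank 5, with invariant factors (1,1,1,1,1).

∂_2: C_2 → C_1 maps a triangle to the signed sum of its edges. For instance
  ∂[v_1,v_3,v_4] = [v_3,v_4] − [v_1,v_4] + [v_1,v_3],
  ∂[v_0,v_2,v_3] = [v_2,v_3] − [v_0,v_3] + [v_0,v_2].
The 12×6 boundary matrix has rank 6 and Smith normal form diag(1,1,1,1,1,1).

From H_k ≅ ker(∂_k) / im(∂_{k+1}) we obtain:

  H_0: rank C_0 − rank ∂_1 = 6 − 5 = 1, and the invariant factors of ∂_1 are all 1, so H_0 ≅ Z.
  H_1: rank ker ∂_1 − rank ∂_2 = (12 − 5) − 6 = 1, and the invariant factors of ∂_2 are all 1, so H_1 ≅ Z.
  H_2: rank ker ∂_2 − rank ∂_3 = (6 − 6) − 0 = 0, and there is no ∂_3, so H_2 ≅ 0.

As a check, the Euler characteristic is 6 − 12 + 6 = 0, which agrees with 1 − 1 + 0 = 0.

H_0 ≅ Z,  H_1 ≅ Z,  H_2 = 0.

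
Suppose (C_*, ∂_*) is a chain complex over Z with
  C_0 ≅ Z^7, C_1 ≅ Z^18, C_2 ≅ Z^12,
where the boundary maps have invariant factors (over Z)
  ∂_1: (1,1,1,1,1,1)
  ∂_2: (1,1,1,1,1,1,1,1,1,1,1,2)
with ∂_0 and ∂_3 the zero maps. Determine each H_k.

H_0: b_0 = 7 − 0 − 6 = 1; torsion from ∂_1 factors > 1: none. So H_0 ≅ Z.
H_1: b_1 = 18 − 6 − 12 = 0; torsion from ∂_2 factors > 1: [2]. So H_1 ≅ Z/2.
H_2: b_2 = 12 − 12 − 0 = 0; torsion from ∂_3 factors > 1: none. So H_2 ≅ 0.

H_0 ≅ Z,  H_1 ≅ Z/2,  H_2 = 0.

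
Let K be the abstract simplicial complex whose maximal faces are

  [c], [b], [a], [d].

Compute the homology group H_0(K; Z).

Fix the vertex order a < b < c < d and write every simplex with vertices in increasing order. Then dim K = 0 and the simplices of K are:

  0-simplices (4): a, b, c, d

so the chain groups are C_0 ≅ Z^4.

Computing H_k = (kernel of ∂_k) / (image of ∂_{k+1}):

  H_0: rank C_0 − rank ∂_1 = 4 − 0 = 4, and there is no ∂_1, so H_0 ≅ Z^4.

(K is a triangulation of a set of 4 points.)

H_0 = Z^4.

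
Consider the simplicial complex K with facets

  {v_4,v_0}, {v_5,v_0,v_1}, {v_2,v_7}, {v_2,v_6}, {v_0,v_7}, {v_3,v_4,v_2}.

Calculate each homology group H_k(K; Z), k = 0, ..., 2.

Fix the vertex order v_0 < v_1 < v_2 < v_3 < v_4 < v_5 < v_6 < v_7 and write every simplex with vertices in increasing order. Then dim K = 2 and the simplices of K are:

  0-simplices (8): [v_0], [v_1], [v_2], [v_3], [v_4], [v_5], [v_6], [v_7]
  1-simplices (10): [v_0,v_1], [v_0,v_4], [v_0,v_5], [v_0,v_7], [v_1,v_5], [v_2,v_3], [v_2,v_4], [v_2,v_6], [v_2,v_7], [v_3,v_4]
  2-simplices (2): [v_0,v_1,v_5], [v_2,v_3,v_4]

giving chain groups C_0 ≅ Z^8, C_1 ≅ Z^10, C_2 ≅ Z^2.

∂_1: C_1 → C_0 sends each edge [p,q] (with p < q) to q − p.
As a 8×10 matrix over Z this has rank 7, with invariant factors (1,1,1,1,1,1,1).

Boundary ∂_2: C_2 → C_1 sends each 2-simplex [p,q,r] to [q,r] − [p,r] + [p,q]. For instance
  ∂[v_2,v_3,v_4] = [v_3,v_4] − [v_2,v_4] + [v_2,v_3],
  ∂[v_0,v_1,v_5] = [v_1,v_5] − [v_0,v_5] + [v_0,v_1].
The 10×2 boundary matrix has rank 2 and Smith normal form diag(1,1).

From H_k ≅ ker(∂_k) / im(∂_{k+1}) we obtain:

  H_0: rank C_0 − rank ∂_1 = 8 − 7 = 1, and the invariant factors of ∂_1 are all 1, so H_0 ≅ Z.
  H_1: rank ker ∂_1 − rank ∂_2 = (10 − 7) − 2 = 1, and the invariant factors of ∂_2 are all 1, so H_1 ≅ Z.
  H_2: rank ker ∂_2 − rank ∂_3 = (2 − 2) − 0 = 0, and there is no ∂_3, so H_2 ≅ 0.

As a check, the Euler characteristic is 8 − 10 + 2 = 0, which agrees with 1 − 1 + 0 = 0.

H_0 = Z,  H_1 = Z,  H_2 = 0.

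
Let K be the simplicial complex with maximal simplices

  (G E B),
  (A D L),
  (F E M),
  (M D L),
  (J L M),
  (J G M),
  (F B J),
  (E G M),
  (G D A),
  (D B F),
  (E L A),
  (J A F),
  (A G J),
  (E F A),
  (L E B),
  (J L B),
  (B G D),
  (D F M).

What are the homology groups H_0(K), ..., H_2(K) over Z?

Take the total order A < B < D < E < F < G < J < L < M on the vertex set. Then K (dimension 2) consists of the simplices:

  0-simplices (9): A, B, D, E, F, G, J, L, M
  1-simplices (27): AD, AE, AF, AG, AJ, AL, BD, BE, BF, BG, BJ, BL, DF, DG, DL, DM, EF, EG, EL, EM, FJ, FM, GJ, GM, JL, JM, LM
  2-simplices (18): ADG, ADL, AEF, AEL, AFJ, AGJ, BDF, BDG, BEG, BEL, BFJ, BJL, DFM, DLM, EFM, EGM, GJM, JLM

giving chain groups C_0 ≅ Z^9, C_1 ≅ Z^27, C_2 ≅ Z^18.

Boundary ∂_1: C_1 → C_0 is given by ∂[p,q] = [q] − [p].
The resulting 9×27 matrix has rank 8, and its Smith normal form has invariant factors (1,1,1,1,1,1,1,1).

∂_2: C_2 → C_1 acts by ∂[p,q,r] = [q,r] − [p,r] + [p,q]. For instance
  ∂BEG = EG − BG + BE,
  ∂AEL = EL − AL + AE.
This gives a 27×18 integer matrix of rank 17; reducing to Smith normal form yields diagonal entries (1,1,1,1,1,1,1,1,1,1,1,1,1,1,1,1,1).

Reading off H_k = ker ∂_k / im ∂_{k+1}:

  H_0: rank C_0 − rank ∂_1 = 9 − 8 = 1, and the invariant factors of ∂_1 are all 1, so H_0 = Z.
  H_1: rank ker ∂_1 − rank ∂_2 = (27 − 8) − 17 = 2, and the invariant factors of ∂_2 are all 1, so H_1 = Z^2.
  H_2: rank ker ∂_2 − rank ∂_3 = (18 − 17) − 0 = 1, and there is no ∂_3, so H_2 = Z.

H_0 ≅ Z,  H_1 ≅ Z^2,  H_2 ≅ Z.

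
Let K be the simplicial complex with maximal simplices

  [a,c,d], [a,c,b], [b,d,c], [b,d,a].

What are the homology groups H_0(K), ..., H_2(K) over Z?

H_0 = Z,  H_1 = 0,  H_2 = Z.

Fix the vertex order a < b < c < d and write every simplex with vertices in increasing order. Then dim K = 2 and the simplices of K are:

  0-simplices (4): a, b, c, d
  1-simplices (6): ab, ac, ad, bc, bd, cd
  2-simplices (4): abc, abd, acd, bcd

giving chain groups C_0 ≅ Z^4, C_1 ≅ Z^6, C_2 ≅ Z^4.

The boundary map ∂_1: C_1 → C_0 maps an edge to its endpoints' difference, ∂[p,q] = q − p.
This gives a 4×6 integer matrix of rank 3; reducing to Smith normal form yields diagonal entries (1,1,1).

Boundary ∂_2: C_2 → C_1 acts by ∂[p,q,r] = [q,r] − [p,r] + [p,q]. For instance
  ∂abc = bc − ac + ab,
  ∂bcd = cd − bd + bc.
This gives a 6×4 integer matrix of rank 3; reducing to Smith normal form yields diagonal entries (1,1,1).

Now H_k = ker ∂_k / im ∂_{k+1}, so:

  H_0: rank C_0 − rank ∂_1 = 4 − 3 = 1, and the invariant factors of ∂_1 are all 1, so H_0 = Z.
  H_1: rank ker ∂_1 − rank ∂_2 = (6 − 3) − 3 = 0, and the invariant factors of ∂_2 are all 1, so H_1 = 0.
  H_2: rank ker ∂_2 − rank ∂_3 = (4 − 3) − 0 = 1, and there is no ∂_3, so H_2 = Z.

(K is a triangulation of the 2-sphere S^2.)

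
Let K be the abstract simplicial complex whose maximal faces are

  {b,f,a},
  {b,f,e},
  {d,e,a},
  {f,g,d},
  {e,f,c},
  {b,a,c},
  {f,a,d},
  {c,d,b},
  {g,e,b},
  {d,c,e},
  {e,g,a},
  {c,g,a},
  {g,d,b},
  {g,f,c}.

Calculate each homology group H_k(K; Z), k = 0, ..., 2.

H_0 = Z,  H_1 = Z^2,  H_2 = Z.

K has 7 vertices, 21 edges, 14 triangles.
rank ∂_0 = 0, rank ∂_1 = 6 ⇒ b_0 = 7 − 0 − 6 = 1; all invariant factors of ∂_1 are 1 so no torsion. So H_0 = Z.
rank ∂_1 = 6, rank ∂_2 = 13 ⇒ b_1 = 21 − 6 − 13 = 2; all invariant factors of ∂_2 are 1 so no torsion. So H_1 = Z^2.
rank ∂_2 = 13, rank ∂_3 = 0 ⇒ b_2 = 14 − 13 − 0 = 1. So H_2 = Z.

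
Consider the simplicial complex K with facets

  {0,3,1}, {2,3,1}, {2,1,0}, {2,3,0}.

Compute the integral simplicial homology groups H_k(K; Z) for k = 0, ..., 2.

K has 4 vertices, 6 edges, 4 triangles.
rank ∂_0 = 0, rank ∂_1 = 3 ⇒ b_0 = 4 − 0 − 3 = 1; all invariant factors of ∂_1 are 1 so no torsion. So H_0 = Z.
rank ∂_1 = 3, rank ∂_2 = 3 ⇒ b_1 = 6 − 3 − 3 = 0; all invariant factors of ∂_2 are 1 so no torsion. So H_1 = 0.
rank ∂_2 = 3, rank ∂_3 = 0 ⇒ b_2 = 4 − 3 − 0 = 1. So H_2 = Z.

H_0 ≅ Z,  H_1 = 0,  H_2 ≅ Z.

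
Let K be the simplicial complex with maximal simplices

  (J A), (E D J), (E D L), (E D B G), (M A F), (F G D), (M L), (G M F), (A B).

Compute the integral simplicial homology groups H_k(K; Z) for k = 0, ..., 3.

H_0 = Z,  H_1 = Z^3,  H_2 = 0,  H_3 = 0.

Fix the vertex order A < B < D < E < F < G < J < L < M and write every simplex with vertices in increasing order. Then dim K = 3 and the simplices of K are:

  0-simplices (9): A, B, D, E, F, G, J, L, M
  1-simplices (19): AB, AF, AJ, AM, BD, BE, BG, DE, DF, DG, DJ, DL, EG, EJ, EL, FG, FM, GM, LM
  2-simplices (9): AFM, BDE, BDG, BEG, DEG, DEJ, DEL, DFG, FGM
  3-simplices (1): BDEG

Hence C_0 ≅ Z^9, C_1 ≅ Z^19, C_2 ≅ Z^9, C_3 ≅ Z^1.

Boundary ∂_1: C_1 → C_0 maps an edge to its endpoints' difference, ∂[p,q] = q − p.
The resulting 9×19 matrix has rank 8, and its Smith normal form has invariant factors (1,1,1,1,1,1,1,1).

Boundary ∂_2: C_2 → C_1 maps a triangle to the signed sum of its edges. For instance
  ∂DEL = EL − DL + DE,
  ∂DFG = FG − DG + DF.
The resulting 19×9 matrix has rank 8, and its Smith normal form has invariant factors (1,1,1,1,1,1,1,1).

∂_3: C_3 → C_2 sends each 3-simplex σ to the alternating sum Σ_i (−1)^i (σ with its i-th vertex removed). For instance
  ∂BDEG = DEG − BEG + BDG − BDE.
As a 9×1 matrix over Z this has rank 1, with invariant factors (1).

Now H_k = ker ∂_k / im ∂_{k+1}, so:

  H_0: rank C_0 − rank ∂_1 = 9 − 8 = 1, and the invariant factors of ∂_1 are all 1, so H_0 = Z.
  H_1: rank ker ∂_1 − rank ∂_2 = (19 − 8) − 8 = 3, and the invariant factors of ∂_2 are all 1, so H_1 = Z^3.
  H_2: rank ker ∂_2 − rank ∂_3 = (9 − 8) − 1 = 0, and the invariant factors of ∂_3 are all 1, so H_2 = 0.
  H_3: rank ker ∂_3 − rank ∂_4 = (1 − 1) − 0 = 0, and there is no ∂_4, so H_3 = 0.

As a check, the Euler characteristic is 9 − 19 + 9 − 1 = -2, which agrees with 1 − 3 + 0 − 0 = -2.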